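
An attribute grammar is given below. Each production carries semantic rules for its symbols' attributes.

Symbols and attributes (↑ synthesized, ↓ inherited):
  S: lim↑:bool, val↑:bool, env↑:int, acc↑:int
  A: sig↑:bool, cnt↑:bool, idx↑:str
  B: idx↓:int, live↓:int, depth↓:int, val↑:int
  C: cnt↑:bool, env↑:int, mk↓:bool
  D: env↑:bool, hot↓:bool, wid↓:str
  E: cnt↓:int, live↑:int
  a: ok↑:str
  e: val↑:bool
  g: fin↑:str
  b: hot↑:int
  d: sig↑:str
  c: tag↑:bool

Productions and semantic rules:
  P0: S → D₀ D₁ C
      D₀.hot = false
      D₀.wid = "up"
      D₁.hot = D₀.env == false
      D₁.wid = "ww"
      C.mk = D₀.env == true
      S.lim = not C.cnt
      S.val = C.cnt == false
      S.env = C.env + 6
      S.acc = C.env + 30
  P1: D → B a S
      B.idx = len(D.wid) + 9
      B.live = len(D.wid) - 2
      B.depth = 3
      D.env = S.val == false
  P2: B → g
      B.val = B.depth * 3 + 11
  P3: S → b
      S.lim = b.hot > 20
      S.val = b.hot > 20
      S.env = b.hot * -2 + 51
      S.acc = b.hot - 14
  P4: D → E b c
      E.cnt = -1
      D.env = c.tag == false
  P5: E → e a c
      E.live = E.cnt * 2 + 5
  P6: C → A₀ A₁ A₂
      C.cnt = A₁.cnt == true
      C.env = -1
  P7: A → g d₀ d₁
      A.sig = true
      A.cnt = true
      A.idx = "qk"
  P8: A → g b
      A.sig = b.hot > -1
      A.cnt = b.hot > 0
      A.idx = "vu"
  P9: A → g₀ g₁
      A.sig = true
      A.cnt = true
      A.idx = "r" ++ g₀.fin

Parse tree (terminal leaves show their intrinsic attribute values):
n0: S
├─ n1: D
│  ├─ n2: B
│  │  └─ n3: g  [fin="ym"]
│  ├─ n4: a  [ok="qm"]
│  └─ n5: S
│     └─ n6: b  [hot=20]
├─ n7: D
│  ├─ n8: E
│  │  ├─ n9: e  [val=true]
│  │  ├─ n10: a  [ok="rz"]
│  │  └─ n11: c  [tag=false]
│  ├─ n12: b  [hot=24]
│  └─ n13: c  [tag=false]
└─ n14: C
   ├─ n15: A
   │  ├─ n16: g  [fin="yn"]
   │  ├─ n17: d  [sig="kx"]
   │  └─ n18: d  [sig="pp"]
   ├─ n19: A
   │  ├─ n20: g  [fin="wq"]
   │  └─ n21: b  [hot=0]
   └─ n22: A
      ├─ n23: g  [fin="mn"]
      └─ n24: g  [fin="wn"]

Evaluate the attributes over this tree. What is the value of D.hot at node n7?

1. n1.hot = false  [false]
2. n1.wid = "up"  ["up"]
3. n2.idx = 11  [len(D.wid) + 9]
4. n2.live = 0  [len(D.wid) - 2]
5. n2.depth = 3  [3]
6. n3.fin = "ym"  [terminal]
7. n2.val = 20  [B.depth * 3 + 11]
8. n4.ok = "qm"  [terminal]
9. n6.hot = 20  [terminal]
10. n5.lim = false  [b.hot > 20]
11. n5.val = false  [b.hot > 20]
12. n5.env = 11  [b.hot * -2 + 51]
13. n5.acc = 6  [b.hot - 14]
14. n1.env = true  [S.val == false]
15. n7.hot = false  [D₀.env == false]
16. n7.wid = "ww"  ["ww"]
17. n8.cnt = -1  [-1]
18. n9.val = true  [terminal]
19. n10.ok = "rz"  [terminal]
20. n11.tag = false  [terminal]
21. n8.live = 3  [E.cnt * 2 + 5]
22. n12.hot = 24  [terminal]
23. n13.tag = false  [terminal]
24. n7.env = true  [c.tag == false]
25. n14.mk = true  [D₀.env == true]
26. n16.fin = "yn"  [terminal]
27. n17.sig = "kx"  [terminal]
28. n18.sig = "pp"  [terminal]
29. n15.sig = true  [true]
30. n15.cnt = true  [true]
31. n15.idx = "qk"  ["qk"]
32. n20.fin = "wq"  [terminal]
33. n21.hot = 0  [terminal]
34. n19.sig = true  [b.hot > -1]
35. n19.cnt = false  [b.hot > 0]
36. n19.idx = "vu"  ["vu"]
37. n23.fin = "mn"  [terminal]
38. n24.fin = "wn"  [terminal]
39. n22.sig = true  [true]
40. n22.cnt = true  [true]
41. n22.idx = "rmn"  ["r" ++ g₀.fin]
42. n14.cnt = false  [A₁.cnt == true]
43. n14.env = -1  [-1]
44. n0.lim = true  [not C.cnt]
45. n0.val = true  [C.cnt == false]
46. n0.env = 5  [C.env + 6]
47. n0.acc = 29  [C.env + 30]

false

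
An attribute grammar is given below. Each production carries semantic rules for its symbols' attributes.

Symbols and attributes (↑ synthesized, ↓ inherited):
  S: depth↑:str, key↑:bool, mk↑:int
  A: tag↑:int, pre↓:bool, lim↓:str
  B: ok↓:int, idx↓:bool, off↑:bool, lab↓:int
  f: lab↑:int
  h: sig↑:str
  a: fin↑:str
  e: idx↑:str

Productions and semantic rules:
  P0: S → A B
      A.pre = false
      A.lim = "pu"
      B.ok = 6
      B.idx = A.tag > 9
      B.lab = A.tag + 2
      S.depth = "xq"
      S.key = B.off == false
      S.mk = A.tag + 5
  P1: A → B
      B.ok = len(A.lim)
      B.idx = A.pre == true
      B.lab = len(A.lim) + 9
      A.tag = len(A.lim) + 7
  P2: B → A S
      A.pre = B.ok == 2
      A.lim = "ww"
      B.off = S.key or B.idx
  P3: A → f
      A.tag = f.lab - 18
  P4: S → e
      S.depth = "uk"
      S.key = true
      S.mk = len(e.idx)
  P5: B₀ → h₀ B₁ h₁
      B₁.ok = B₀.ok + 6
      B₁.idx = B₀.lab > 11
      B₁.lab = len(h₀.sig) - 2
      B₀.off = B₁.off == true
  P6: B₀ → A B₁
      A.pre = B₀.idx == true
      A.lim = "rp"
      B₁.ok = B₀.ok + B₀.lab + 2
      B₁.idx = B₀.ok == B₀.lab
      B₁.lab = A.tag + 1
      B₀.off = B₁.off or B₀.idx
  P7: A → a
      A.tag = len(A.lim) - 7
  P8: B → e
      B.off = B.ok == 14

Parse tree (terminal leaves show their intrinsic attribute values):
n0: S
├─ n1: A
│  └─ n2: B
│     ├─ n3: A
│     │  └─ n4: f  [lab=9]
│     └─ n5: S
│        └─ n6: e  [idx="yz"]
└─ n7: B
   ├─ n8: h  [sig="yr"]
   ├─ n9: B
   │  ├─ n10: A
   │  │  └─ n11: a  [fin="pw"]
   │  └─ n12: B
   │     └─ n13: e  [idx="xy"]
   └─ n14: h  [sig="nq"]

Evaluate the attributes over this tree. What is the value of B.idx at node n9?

1. n1.pre = false  [false]
2. n1.lim = "pu"  ["pu"]
3. n2.ok = 2  [len(A.lim)]
4. n2.idx = false  [A.pre == true]
5. n2.lab = 11  [len(A.lim) + 9]
6. n3.pre = true  [B.ok == 2]
7. n3.lim = "ww"  ["ww"]
8. n4.lab = 9  [terminal]
9. n3.tag = -9  [f.lab - 18]
10. n6.idx = "yz"  [terminal]
11. n5.depth = "uk"  ["uk"]
12. n5.key = true  [true]
13. n5.mk = 2  [len(e.idx)]
14. n2.off = true  [S.key or B.idx]
15. n1.tag = 9  [len(A.lim) + 7]
16. n7.ok = 6  [6]
17. n7.idx = false  [A.tag > 9]
18. n7.lab = 11  [A.tag + 2]
19. n8.sig = "yr"  [terminal]
20. n9.ok = 12  [B₀.ok + 6]
21. n9.idx = false  [B₀.lab > 11]
22. n9.lab = 0  [len(h₀.sig) - 2]
23. n10.pre = false  [B₀.idx == true]
24. n10.lim = "rp"  ["rp"]
25. n11.fin = "pw"  [terminal]
26. n10.tag = -5  [len(A.lim) - 7]
27. n12.ok = 14  [B₀.ok + B₀.lab + 2]
28. n12.idx = false  [B₀.ok == B₀.lab]
29. n12.lab = -4  [A.tag + 1]
30. n13.idx = "xy"  [terminal]
31. n12.off = true  [B.ok == 14]
32. n9.off = true  [B₁.off or B₀.idx]
33. n14.sig = "nq"  [terminal]
34. n7.off = true  [B₁.off == true]
35. n0.depth = "xq"  ["xq"]
36. n0.key = false  [B.off == false]
37. n0.mk = 14  [A.tag + 5]

false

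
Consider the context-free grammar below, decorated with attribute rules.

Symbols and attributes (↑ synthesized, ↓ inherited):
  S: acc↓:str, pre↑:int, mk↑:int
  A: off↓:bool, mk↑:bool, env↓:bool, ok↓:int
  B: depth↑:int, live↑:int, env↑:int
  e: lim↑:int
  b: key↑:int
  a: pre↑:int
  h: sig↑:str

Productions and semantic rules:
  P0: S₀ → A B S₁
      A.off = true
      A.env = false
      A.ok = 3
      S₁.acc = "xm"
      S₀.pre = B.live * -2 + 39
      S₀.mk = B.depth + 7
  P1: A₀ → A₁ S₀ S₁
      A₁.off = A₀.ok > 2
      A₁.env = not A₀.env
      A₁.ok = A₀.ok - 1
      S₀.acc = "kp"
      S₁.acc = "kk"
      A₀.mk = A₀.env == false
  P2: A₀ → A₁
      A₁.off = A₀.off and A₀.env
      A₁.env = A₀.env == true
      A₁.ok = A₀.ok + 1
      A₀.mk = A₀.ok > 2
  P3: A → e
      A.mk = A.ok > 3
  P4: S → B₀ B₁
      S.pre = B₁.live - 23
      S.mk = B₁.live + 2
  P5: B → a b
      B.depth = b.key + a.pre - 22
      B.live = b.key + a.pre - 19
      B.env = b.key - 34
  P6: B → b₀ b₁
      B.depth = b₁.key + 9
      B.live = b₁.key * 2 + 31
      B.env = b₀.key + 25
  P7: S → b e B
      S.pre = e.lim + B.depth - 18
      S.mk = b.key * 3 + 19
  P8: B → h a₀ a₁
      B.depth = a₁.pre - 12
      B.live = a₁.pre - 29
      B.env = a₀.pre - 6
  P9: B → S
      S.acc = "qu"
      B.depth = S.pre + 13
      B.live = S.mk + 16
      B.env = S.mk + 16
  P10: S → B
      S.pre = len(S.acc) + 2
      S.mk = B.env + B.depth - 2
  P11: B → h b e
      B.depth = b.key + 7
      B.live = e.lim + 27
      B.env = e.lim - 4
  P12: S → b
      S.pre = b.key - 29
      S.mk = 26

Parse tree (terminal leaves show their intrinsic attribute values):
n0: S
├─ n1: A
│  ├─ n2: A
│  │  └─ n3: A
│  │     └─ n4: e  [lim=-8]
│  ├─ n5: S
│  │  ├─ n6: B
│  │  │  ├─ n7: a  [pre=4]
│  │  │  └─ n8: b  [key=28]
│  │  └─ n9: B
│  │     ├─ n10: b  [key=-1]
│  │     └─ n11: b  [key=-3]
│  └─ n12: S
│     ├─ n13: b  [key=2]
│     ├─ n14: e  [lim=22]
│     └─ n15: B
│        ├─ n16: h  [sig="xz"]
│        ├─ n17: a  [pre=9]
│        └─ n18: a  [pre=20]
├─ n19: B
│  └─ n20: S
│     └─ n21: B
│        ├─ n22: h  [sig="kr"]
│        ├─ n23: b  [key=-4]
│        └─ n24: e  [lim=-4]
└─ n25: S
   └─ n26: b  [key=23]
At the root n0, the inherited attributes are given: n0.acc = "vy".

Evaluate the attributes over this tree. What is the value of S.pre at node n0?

1. n0.acc = "vy"  [given at root]
2. n1.off = true  [true]
3. n1.env = false  [false]
4. n1.ok = 3  [3]
5. n2.off = true  [A₀.ok > 2]
6. n2.env = true  [not A₀.env]
7. n2.ok = 2  [A₀.ok - 1]
8. n3.off = true  [A₀.off and A₀.env]
9. n3.env = true  [A₀.env == true]
10. n3.ok = 3  [A₀.ok + 1]
11. n4.lim = -8  [terminal]
12. n3.mk = false  [A.ok > 3]
13. n2.mk = false  [A₀.ok > 2]
14. n5.acc = "kp"  ["kp"]
15. n7.pre = 4  [terminal]
16. n8.key = 28  [terminal]
17. n6.depth = 10  [b.key + a.pre - 22]
18. n6.live = 13  [b.key + a.pre - 19]
19. n6.env = -6  [b.key - 34]
20. n10.key = -1  [terminal]
21. n11.key = -3  [terminal]
22. n9.depth = 6  [b₁.key + 9]
23. n9.live = 25  [b₁.key * 2 + 31]
24. n9.env = 24  [b₀.key + 25]
25. n5.pre = 2  [B₁.live - 23]
26. n5.mk = 27  [B₁.live + 2]
27. n12.acc = "kk"  ["kk"]
28. n13.key = 2  [terminal]
29. n14.lim = 22  [terminal]
30. n16.sig = "xz"  [terminal]
31. n17.pre = 9  [terminal]
32. n18.pre = 20  [terminal]
33. n15.depth = 8  [a₁.pre - 12]
34. n15.live = -9  [a₁.pre - 29]
35. n15.env = 3  [a₀.pre - 6]
36. n12.pre = 12  [e.lim + B.depth - 18]
37. n12.mk = 25  [b.key * 3 + 19]
38. n1.mk = true  [A₀.env == false]
39. n20.acc = "qu"  ["qu"]
40. n22.sig = "kr"  [terminal]
41. n23.key = -4  [terminal]
42. n24.lim = -4  [terminal]
43. n21.depth = 3  [b.key + 7]
44. n21.live = 23  [e.lim + 27]
45. n21.env = -8  [e.lim - 4]
46. n20.pre = 4  [len(S.acc) + 2]
47. n20.mk = -7  [B.env + B.depth - 2]
48. n19.depth = 17  [S.pre + 13]
49. n19.live = 9  [S.mk + 16]
50. n19.env = 9  [S.mk + 16]
51. n25.acc = "xm"  ["xm"]
52. n26.key = 23  [terminal]
53. n25.pre = -6  [b.key - 29]
54. n25.mk = 26  [26]
55. n0.pre = 21  [B.live * -2 + 39]
56. n0.mk = 24  [B.depth + 7]

21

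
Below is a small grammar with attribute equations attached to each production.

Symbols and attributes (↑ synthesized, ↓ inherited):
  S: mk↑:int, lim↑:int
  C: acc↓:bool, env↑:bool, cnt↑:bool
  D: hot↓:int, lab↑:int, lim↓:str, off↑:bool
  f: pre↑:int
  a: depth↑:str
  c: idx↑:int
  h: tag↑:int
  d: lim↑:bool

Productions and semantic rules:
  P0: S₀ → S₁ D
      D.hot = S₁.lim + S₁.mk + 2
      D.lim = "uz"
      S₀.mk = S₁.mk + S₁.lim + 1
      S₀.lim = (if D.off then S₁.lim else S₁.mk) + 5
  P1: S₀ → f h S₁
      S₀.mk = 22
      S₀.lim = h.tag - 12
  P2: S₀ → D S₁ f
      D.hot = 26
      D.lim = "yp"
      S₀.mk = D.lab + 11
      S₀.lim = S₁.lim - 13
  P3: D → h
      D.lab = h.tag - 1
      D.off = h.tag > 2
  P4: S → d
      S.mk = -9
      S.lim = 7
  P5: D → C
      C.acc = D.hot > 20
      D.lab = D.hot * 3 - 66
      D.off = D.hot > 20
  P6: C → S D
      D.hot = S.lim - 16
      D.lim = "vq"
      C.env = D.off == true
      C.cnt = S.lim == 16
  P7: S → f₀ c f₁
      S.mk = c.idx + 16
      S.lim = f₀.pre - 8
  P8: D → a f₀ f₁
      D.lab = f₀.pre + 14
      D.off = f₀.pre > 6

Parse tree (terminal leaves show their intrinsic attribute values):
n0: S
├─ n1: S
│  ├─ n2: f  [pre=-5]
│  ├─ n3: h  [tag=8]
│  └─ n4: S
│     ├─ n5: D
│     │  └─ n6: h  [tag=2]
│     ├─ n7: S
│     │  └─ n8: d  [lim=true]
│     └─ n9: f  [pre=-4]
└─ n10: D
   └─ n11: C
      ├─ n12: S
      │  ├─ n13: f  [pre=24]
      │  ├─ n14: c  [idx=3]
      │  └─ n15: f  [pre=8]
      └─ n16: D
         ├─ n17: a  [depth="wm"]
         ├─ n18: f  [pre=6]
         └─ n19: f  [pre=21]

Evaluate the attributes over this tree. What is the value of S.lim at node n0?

1. n2.pre = -5  [terminal]
2. n3.tag = 8  [terminal]
3. n5.hot = 26  [26]
4. n5.lim = "yp"  ["yp"]
5. n6.tag = 2  [terminal]
6. n5.lab = 1  [h.tag - 1]
7. n5.off = false  [h.tag > 2]
8. n8.lim = true  [terminal]
9. n7.mk = -9  [-9]
10. n7.lim = 7  [7]
11. n9.pre = -4  [terminal]
12. n4.mk = 12  [D.lab + 11]
13. n4.lim = -6  [S₁.lim - 13]
14. n1.mk = 22  [22]
15. n1.lim = -4  [h.tag - 12]
16. n10.hot = 20  [S₁.lim + S₁.mk + 2]
17. n10.lim = "uz"  ["uz"]
18. n11.acc = false  [D.hot > 20]
19. n13.pre = 24  [terminal]
20. n14.idx = 3  [terminal]
21. n15.pre = 8  [terminal]
22. n12.mk = 19  [c.idx + 16]
23. n12.lim = 16  [f₀.pre - 8]
24. n16.hot = 0  [S.lim - 16]
25. n16.lim = "vq"  ["vq"]
26. n17.depth = "wm"  [terminal]
27. n18.pre = 6  [terminal]
28. n19.pre = 21  [terminal]
29. n16.lab = 20  [f₀.pre + 14]
30. n16.off = false  [f₀.pre > 6]
31. n11.env = false  [D.off == true]
32. n11.cnt = true  [S.lim == 16]
33. n10.lab = -6  [D.hot * 3 - 66]
34. n10.off = false  [D.hot > 20]
35. n0.mk = 19  [S₁.mk + S₁.lim + 1]
36. n0.lim = 27  [(if D.off then S₁.lim else S₁.mk) + 5]

27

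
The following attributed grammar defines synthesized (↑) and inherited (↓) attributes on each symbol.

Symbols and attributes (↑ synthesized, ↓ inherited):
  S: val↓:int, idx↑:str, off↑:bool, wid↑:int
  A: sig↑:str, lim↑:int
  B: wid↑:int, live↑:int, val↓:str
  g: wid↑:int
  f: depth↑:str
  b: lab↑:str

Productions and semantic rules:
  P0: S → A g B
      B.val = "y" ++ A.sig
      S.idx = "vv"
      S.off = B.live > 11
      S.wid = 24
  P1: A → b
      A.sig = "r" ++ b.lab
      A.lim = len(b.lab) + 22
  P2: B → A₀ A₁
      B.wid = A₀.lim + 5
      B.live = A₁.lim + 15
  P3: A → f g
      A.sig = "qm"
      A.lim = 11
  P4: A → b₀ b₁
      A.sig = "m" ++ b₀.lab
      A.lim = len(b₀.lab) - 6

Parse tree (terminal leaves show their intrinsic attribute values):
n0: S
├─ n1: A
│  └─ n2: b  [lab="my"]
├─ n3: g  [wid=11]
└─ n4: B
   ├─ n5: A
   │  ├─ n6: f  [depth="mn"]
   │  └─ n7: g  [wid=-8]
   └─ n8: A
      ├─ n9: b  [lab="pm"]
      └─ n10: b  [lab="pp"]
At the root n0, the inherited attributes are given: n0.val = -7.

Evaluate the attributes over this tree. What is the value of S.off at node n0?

1. n0.val = -7  [given at root]
2. n2.lab = "my"  [terminal]
3. n1.sig = "rmy"  ["r" ++ b.lab]
4. n1.lim = 24  [len(b.lab) + 22]
5. n3.wid = 11  [terminal]
6. n4.val = "yrmy"  ["y" ++ A.sig]
7. n6.depth = "mn"  [terminal]
8. n7.wid = -8  [terminal]
9. n5.sig = "qm"  ["qm"]
10. n5.lim = 11  [11]
11. n9.lab = "pm"  [terminal]
12. n10.lab = "pp"  [terminal]
13. n8.sig = "mpm"  ["m" ++ b₀.lab]
14. n8.lim = -4  [len(b₀.lab) - 6]
15. n4.wid = 16  [A₀.lim + 5]
16. n4.live = 11  [A₁.lim + 15]
17. n0.idx = "vv"  ["vv"]
18. n0.off = false  [B.live > 11]
19. n0.wid = 24  [24]

false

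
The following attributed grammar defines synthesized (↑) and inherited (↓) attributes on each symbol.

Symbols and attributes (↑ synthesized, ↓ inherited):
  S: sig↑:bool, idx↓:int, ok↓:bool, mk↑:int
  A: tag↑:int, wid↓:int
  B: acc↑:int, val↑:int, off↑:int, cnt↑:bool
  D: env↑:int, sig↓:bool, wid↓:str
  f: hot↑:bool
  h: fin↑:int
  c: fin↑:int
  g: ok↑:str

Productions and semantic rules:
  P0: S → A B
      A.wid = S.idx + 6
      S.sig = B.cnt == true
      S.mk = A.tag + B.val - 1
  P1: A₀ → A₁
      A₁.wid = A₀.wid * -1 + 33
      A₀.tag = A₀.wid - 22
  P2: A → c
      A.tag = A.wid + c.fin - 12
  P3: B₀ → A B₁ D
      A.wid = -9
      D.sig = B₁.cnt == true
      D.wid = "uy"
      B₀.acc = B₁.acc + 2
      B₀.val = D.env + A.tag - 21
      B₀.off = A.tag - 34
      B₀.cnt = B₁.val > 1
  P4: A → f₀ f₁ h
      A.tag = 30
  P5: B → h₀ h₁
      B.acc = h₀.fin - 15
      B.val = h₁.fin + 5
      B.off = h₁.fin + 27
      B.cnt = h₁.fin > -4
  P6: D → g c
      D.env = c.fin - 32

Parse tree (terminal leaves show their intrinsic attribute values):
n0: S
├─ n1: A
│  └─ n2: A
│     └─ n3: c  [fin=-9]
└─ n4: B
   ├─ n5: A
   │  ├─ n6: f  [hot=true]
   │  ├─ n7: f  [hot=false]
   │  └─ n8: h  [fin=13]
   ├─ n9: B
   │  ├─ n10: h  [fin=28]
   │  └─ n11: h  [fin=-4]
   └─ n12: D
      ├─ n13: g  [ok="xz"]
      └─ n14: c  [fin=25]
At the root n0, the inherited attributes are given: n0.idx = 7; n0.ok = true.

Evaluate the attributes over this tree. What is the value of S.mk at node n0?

1. n0.idx = 7  [given at root]
2. n0.ok = true  [given at root]
3. n1.wid = 13  [S.idx + 6]
4. n2.wid = 20  [A₀.wid * -1 + 33]
5. n3.fin = -9  [terminal]
6. n2.tag = -1  [A.wid + c.fin - 12]
7. n1.tag = -9  [A₀.wid - 22]
8. n5.wid = -9  [-9]
9. n6.hot = true  [terminal]
10. n7.hot = false  [terminal]
11. n8.fin = 13  [terminal]
12. n5.tag = 30  [30]
13. n10.fin = 28  [terminal]
14. n11.fin = -4  [terminal]
15. n9.acc = 13  [h₀.fin - 15]
16. n9.val = 1  [h₁.fin + 5]
17. n9.off = 23  [h₁.fin + 27]
18. n9.cnt = false  [h₁.fin > -4]
19. n12.sig = false  [B₁.cnt == true]
20. n12.wid = "uy"  ["uy"]
21. n13.ok = "xz"  [terminal]
22. n14.fin = 25  [terminal]
23. n12.env = -7  [c.fin - 32]
24. n4.acc = 15  [B₁.acc + 2]
25. n4.val = 2  [D.env + A.tag - 21]
26. n4.off = -4  [A.tag - 34]
27. n4.cnt = false  [B₁.val > 1]
28. n0.sig = false  [B.cnt == true]
29. n0.mk = -8  [A.tag + B.val - 1]

-8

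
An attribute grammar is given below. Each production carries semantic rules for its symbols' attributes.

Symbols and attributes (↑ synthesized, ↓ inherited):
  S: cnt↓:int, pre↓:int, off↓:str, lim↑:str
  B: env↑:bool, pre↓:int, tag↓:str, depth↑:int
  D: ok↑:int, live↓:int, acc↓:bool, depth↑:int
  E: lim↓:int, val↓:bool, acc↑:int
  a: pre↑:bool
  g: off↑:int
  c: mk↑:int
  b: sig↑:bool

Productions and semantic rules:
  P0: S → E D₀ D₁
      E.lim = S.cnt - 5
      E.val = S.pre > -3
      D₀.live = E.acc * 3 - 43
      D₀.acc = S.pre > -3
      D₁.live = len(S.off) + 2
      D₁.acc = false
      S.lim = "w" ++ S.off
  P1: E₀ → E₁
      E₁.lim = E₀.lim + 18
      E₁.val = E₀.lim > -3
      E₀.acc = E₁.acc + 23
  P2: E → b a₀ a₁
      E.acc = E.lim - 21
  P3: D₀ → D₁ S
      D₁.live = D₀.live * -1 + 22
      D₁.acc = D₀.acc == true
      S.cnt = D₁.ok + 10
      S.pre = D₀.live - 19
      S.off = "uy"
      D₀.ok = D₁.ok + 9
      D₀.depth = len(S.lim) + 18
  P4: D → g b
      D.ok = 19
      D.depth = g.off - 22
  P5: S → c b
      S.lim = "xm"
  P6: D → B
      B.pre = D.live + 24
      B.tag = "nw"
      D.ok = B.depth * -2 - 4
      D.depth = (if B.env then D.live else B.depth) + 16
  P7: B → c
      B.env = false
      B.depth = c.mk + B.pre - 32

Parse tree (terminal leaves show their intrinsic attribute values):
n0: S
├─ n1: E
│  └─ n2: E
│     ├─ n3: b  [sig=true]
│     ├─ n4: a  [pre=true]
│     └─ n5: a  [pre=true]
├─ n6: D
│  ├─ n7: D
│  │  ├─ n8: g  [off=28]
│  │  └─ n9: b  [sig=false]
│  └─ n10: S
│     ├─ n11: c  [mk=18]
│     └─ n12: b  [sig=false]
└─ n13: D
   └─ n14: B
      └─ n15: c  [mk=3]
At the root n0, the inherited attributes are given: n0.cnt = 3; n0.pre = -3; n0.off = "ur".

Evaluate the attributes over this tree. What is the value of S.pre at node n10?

1. n0.cnt = 3  [given at root]
2. n0.pre = -3  [given at root]
3. n0.off = "ur"  [given at root]
4. n1.lim = -2  [S.cnt - 5]
5. n1.val = false  [S.pre > -3]
6. n2.lim = 16  [E₀.lim + 18]
7. n2.val = true  [E₀.lim > -3]
8. n3.sig = true  [terminal]
9. n4.pre = true  [terminal]
10. n5.pre = true  [terminal]
11. n2.acc = -5  [E.lim - 21]
12. n1.acc = 18  [E₁.acc + 23]
13. n6.live = 11  [E.acc * 3 - 43]
14. n6.acc = false  [S.pre > -3]
15. n7.live = 11  [D₀.live * -1 + 22]
16. n7.acc = false  [D₀.acc == true]
17. n8.off = 28  [terminal]
18. n9.sig = false  [terminal]
19. n7.ok = 19  [19]
20. n7.depth = 6  [g.off - 22]
21. n10.cnt = 29  [D₁.ok + 10]
22. n10.pre = -8  [D₀.live - 19]
23. n10.off = "uy"  ["uy"]
24. n11.mk = 18  [terminal]
25. n12.sig = false  [terminal]
26. n10.lim = "xm"  ["xm"]
27. n6.ok = 28  [D₁.ok + 9]
28. n6.depth = 20  [len(S.lim) + 18]
29. n13.live = 4  [len(S.off) + 2]
30. n13.acc = false  [false]
31. n14.pre = 28  [D.live + 24]
32. n14.tag = "nw"  ["nw"]
33. n15.mk = 3  [terminal]
34. n14.env = false  [false]
35. n14.depth = -1  [c.mk + B.pre - 32]
36. n13.ok = -2  [B.depth * -2 - 4]
37. n13.depth = 15  [(if B.env then D.live else B.depth) + 16]
38. n0.lim = "wur"  ["w" ++ S.off]

-8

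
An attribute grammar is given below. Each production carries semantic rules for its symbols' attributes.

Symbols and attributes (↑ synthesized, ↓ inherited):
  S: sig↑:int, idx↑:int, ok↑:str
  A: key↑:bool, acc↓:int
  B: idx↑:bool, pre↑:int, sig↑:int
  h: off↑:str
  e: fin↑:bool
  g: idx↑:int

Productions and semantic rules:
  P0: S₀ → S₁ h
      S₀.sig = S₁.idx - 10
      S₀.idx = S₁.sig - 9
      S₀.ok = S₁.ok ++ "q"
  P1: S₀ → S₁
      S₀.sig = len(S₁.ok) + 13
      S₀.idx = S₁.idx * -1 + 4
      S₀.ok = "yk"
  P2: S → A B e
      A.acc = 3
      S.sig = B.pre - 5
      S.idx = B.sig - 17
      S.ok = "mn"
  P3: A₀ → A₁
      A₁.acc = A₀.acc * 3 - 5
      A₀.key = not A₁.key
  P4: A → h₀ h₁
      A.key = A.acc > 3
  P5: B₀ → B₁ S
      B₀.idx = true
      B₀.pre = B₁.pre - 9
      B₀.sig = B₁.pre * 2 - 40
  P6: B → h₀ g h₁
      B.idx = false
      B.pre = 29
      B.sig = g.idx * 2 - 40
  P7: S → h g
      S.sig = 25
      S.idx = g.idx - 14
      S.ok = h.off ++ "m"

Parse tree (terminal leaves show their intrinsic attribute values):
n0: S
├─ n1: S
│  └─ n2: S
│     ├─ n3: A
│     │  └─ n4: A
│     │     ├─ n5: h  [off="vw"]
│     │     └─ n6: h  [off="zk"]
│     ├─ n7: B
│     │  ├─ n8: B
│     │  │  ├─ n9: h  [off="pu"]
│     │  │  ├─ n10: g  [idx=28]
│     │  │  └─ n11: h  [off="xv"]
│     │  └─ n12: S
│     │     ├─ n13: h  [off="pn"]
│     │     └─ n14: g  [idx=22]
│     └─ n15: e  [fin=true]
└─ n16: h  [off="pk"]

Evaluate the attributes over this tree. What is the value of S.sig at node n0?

1. n3.acc = 3  [3]
2. n4.acc = 4  [A₀.acc * 3 - 5]
3. n5.off = "vw"  [terminal]
4. n6.off = "zk"  [terminal]
5. n4.key = true  [A.acc > 3]
6. n3.key = false  [not A₁.key]
7. n9.off = "pu"  [terminal]
8. n10.idx = 28  [terminal]
9. n11.off = "xv"  [terminal]
10. n8.idx = false  [false]
11. n8.pre = 29  [29]
12. n8.sig = 16  [g.idx * 2 - 40]
13. n13.off = "pn"  [terminal]
14. n14.idx = 22  [terminal]
15. n12.sig = 25  [25]
16. n12.idx = 8  [g.idx - 14]
17. n12.ok = "pnm"  [h.off ++ "m"]
18. n7.idx = true  [true]
19. n7.pre = 20  [B₁.pre - 9]
20. n7.sig = 18  [B₁.pre * 2 - 40]
21. n15.fin = true  [terminal]
22. n2.sig = 15  [B.pre - 5]
23. n2.idx = 1  [B.sig - 17]
24. n2.ok = "mn"  ["mn"]
25. n1.sig = 15  [len(S₁.ok) + 13]
26. n1.idx = 3  [S₁.idx * -1 + 4]
27. n1.ok = "yk"  ["yk"]
28. n16.off = "pk"  [terminal]
29. n0.sig = -7  [S₁.idx - 10]
30. n0.idx = 6  [S₁.sig - 9]
31. n0.ok = "ykq"  [S₁.ok ++ "q"]

-7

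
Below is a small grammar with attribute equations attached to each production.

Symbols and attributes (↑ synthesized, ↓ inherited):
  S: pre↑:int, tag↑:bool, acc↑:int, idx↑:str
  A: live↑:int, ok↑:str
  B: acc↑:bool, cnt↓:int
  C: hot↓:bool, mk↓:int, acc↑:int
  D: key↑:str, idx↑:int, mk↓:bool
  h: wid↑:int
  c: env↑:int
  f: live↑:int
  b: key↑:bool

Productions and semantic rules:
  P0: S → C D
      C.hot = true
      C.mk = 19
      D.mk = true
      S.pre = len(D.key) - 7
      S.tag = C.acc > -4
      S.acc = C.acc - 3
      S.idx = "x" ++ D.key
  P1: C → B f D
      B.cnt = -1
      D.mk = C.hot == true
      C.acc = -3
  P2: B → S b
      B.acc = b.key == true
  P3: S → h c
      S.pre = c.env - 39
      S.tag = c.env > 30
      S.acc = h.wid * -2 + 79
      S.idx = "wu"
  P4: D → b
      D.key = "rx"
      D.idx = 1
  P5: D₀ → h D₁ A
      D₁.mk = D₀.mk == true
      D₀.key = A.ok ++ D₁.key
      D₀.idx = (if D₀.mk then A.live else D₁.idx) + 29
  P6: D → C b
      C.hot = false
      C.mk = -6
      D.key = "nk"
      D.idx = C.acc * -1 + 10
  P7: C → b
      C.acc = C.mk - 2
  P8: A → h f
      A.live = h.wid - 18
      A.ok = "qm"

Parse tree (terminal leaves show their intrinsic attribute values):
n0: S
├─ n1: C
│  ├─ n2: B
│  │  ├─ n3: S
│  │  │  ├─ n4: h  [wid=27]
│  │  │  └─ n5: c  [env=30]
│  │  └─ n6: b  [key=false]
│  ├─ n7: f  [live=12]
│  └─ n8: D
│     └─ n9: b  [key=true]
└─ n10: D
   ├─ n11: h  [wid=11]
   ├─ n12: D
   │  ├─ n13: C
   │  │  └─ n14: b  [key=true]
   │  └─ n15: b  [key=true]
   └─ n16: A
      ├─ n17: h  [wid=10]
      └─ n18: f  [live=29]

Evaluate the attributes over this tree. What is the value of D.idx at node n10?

21

1. n1.hot = true  [true]
2. n1.mk = 19  [19]
3. n2.cnt = -1  [-1]
4. n4.wid = 27  [terminal]
5. n5.env = 30  [terminal]
6. n3.pre = -9  [c.env - 39]
7. n3.tag = false  [c.env > 30]
8. n3.acc = 25  [h.wid * -2 + 79]
9. n3.idx = "wu"  ["wu"]
10. n6.key = false  [terminal]
11. n2.acc = false  [b.key == true]
12. n7.live = 12  [terminal]
13. n8.mk = true  [C.hot == true]
14. n9.key = true  [terminal]
15. n8.key = "rx"  ["rx"]
16. n8.idx = 1  [1]
17. n1.acc = -3  [-3]
18. n10.mk = true  [true]
19. n11.wid = 11  [terminal]
20. n12.mk = true  [D₀.mk == true]
21. n13.hot = false  [false]
22. n13.mk = -6  [-6]
23. n14.key = true  [terminal]
24. n13.acc = -8  [C.mk - 2]
25. n15.key = true  [terminal]
26. n12.key = "nk"  ["nk"]
27. n12.idx = 18  [C.acc * -1 + 10]
28. n17.wid = 10  [terminal]
29. n18.live = 29  [terminal]
30. n16.live = -8  [h.wid - 18]
31. n16.ok = "qm"  ["qm"]
32. n10.key = "qmnk"  [A.ok ++ D₁.key]
33. n10.idx = 21  [(if D₀.mk then A.live else D₁.idx) + 29]
34. n0.pre = -3  [len(D.key) - 7]
35. n0.tag = true  [C.acc > -4]
36. n0.acc = -6  [C.acc - 3]
37. n0.idx = "xqmnk"  ["x" ++ D.key]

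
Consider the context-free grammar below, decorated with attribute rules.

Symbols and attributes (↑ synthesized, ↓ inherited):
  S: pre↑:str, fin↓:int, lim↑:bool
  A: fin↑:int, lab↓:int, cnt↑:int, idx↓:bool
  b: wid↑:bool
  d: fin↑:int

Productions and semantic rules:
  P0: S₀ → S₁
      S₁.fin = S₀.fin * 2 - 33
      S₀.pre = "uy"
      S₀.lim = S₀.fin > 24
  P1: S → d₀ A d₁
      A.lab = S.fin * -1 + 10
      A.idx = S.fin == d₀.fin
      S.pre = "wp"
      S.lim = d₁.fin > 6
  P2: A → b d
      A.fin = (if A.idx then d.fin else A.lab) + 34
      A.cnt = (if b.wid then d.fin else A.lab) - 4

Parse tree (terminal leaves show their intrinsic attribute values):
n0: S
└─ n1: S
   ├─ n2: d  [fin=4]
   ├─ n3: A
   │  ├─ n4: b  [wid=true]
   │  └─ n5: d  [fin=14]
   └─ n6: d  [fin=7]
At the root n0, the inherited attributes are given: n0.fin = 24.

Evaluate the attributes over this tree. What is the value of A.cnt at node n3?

10

1. n0.fin = 24  [given at root]
2. n1.fin = 15  [S₀.fin * 2 - 33]
3. n2.fin = 4  [terminal]
4. n3.lab = -5  [S.fin * -1 + 10]
5. n3.idx = false  [S.fin == d₀.fin]
6. n4.wid = true  [terminal]
7. n5.fin = 14  [terminal]
8. n3.fin = 29  [(if A.idx then d.fin else A.lab) + 34]
9. n3.cnt = 10  [(if b.wid then d.fin else A.lab) - 4]
10. n6.fin = 7  [terminal]
11. n1.pre = "wp"  ["wp"]
12. n1.lim = true  [d₁.fin > 6]
13. n0.pre = "uy"  ["uy"]
14. n0.lim = false  [S₀.fin > 24]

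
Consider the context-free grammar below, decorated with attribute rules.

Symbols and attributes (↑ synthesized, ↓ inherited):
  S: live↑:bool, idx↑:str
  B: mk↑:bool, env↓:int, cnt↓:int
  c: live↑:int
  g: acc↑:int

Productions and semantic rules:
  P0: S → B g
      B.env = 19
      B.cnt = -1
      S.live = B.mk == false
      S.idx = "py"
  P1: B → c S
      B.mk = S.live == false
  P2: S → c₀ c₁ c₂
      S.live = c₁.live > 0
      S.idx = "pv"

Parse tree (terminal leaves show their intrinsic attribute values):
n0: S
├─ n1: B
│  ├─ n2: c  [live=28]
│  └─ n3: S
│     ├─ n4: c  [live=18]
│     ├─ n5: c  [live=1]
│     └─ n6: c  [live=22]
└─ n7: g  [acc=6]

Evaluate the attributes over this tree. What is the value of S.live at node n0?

1. n1.env = 19  [19]
2. n1.cnt = -1  [-1]
3. n2.live = 28  [terminal]
4. n4.live = 18  [terminal]
5. n5.live = 1  [terminal]
6. n6.live = 22  [terminal]
7. n3.live = true  [c₁.live > 0]
8. n3.idx = "pv"  ["pv"]
9. n1.mk = false  [S.live == false]
10. n7.acc = 6  [terminal]
11. n0.live = true  [B.mk == false]
12. n0.idx = "py"  ["py"]

true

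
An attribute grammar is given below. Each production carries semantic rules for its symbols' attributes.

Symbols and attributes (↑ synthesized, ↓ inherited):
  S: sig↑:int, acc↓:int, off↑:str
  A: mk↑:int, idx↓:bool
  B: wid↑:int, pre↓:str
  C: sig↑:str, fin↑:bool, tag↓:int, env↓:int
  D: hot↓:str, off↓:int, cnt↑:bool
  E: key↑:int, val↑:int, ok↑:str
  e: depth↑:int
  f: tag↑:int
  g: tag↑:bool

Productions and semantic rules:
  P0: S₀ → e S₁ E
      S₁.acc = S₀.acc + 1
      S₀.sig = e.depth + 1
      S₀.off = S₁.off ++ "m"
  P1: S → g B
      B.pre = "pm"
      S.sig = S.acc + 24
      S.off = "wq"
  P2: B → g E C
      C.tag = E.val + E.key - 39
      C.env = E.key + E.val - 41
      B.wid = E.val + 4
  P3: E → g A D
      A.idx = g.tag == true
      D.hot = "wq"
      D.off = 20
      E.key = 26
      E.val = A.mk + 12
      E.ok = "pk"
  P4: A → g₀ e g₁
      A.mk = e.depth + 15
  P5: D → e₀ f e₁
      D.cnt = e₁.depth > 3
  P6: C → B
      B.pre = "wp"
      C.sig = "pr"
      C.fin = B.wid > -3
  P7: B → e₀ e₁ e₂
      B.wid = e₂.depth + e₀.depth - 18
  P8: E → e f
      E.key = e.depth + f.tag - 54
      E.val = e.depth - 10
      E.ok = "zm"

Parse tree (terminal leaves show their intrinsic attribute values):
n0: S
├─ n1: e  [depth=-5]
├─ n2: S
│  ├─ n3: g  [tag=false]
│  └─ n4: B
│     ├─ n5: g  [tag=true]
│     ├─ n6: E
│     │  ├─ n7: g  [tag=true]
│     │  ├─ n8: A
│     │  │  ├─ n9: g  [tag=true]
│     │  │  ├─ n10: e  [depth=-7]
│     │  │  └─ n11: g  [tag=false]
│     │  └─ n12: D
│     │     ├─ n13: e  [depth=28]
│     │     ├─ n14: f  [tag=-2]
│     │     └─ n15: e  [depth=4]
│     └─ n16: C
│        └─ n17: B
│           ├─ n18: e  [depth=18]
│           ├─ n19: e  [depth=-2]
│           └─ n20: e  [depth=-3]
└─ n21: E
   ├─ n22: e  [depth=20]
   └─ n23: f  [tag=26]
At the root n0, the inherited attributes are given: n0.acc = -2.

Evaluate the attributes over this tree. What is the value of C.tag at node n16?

7

1. n0.acc = -2  [given at root]
2. n1.depth = -5  [terminal]
3. n2.acc = -1  [S₀.acc + 1]
4. n3.tag = false  [terminal]
5. n4.pre = "pm"  ["pm"]
6. n5.tag = true  [terminal]
7. n7.tag = true  [terminal]
8. n8.idx = true  [g.tag == true]
9. n9.tag = true  [terminal]
10. n10.depth = -7  [terminal]
11. n11.tag = false  [terminal]
12. n8.mk = 8  [e.depth + 15]
13. n12.hot = "wq"  ["wq"]
14. n12.off = 20  [20]
15. n13.depth = 28  [terminal]
16. n14.tag = -2  [terminal]
17. n15.depth = 4  [terminal]
18. n12.cnt = true  [e₁.depth > 3]
19. n6.key = 26  [26]
20. n6.val = 20  [A.mk + 12]
21. n6.ok = "pk"  ["pk"]
22. n16.tag = 7  [E.val + E.key - 39]
23. n16.env = 5  [E.key + E.val - 41]
24. n17.pre = "wp"  ["wp"]
25. n18.depth = 18  [terminal]
26. n19.depth = -2  [terminal]
27. n20.depth = -3  [terminal]
28. n17.wid = -3  [e₂.depth + e₀.depth - 18]
29. n16.sig = "pr"  ["pr"]
30. n16.fin = false  [B.wid > -3]
31. n4.wid = 24  [E.val + 4]
32. n2.sig = 23  [S.acc + 24]
33. n2.off = "wq"  ["wq"]
34. n22.depth = 20  [terminal]
35. n23.tag = 26  [terminal]
36. n21.key = -8  [e.depth + f.tag - 54]
37. n21.val = 10  [e.depth - 10]
38. n21.ok = "zm"  ["zm"]
39. n0.sig = -4  [e.depth + 1]
40. n0.off = "wqm"  [S₁.off ++ "m"]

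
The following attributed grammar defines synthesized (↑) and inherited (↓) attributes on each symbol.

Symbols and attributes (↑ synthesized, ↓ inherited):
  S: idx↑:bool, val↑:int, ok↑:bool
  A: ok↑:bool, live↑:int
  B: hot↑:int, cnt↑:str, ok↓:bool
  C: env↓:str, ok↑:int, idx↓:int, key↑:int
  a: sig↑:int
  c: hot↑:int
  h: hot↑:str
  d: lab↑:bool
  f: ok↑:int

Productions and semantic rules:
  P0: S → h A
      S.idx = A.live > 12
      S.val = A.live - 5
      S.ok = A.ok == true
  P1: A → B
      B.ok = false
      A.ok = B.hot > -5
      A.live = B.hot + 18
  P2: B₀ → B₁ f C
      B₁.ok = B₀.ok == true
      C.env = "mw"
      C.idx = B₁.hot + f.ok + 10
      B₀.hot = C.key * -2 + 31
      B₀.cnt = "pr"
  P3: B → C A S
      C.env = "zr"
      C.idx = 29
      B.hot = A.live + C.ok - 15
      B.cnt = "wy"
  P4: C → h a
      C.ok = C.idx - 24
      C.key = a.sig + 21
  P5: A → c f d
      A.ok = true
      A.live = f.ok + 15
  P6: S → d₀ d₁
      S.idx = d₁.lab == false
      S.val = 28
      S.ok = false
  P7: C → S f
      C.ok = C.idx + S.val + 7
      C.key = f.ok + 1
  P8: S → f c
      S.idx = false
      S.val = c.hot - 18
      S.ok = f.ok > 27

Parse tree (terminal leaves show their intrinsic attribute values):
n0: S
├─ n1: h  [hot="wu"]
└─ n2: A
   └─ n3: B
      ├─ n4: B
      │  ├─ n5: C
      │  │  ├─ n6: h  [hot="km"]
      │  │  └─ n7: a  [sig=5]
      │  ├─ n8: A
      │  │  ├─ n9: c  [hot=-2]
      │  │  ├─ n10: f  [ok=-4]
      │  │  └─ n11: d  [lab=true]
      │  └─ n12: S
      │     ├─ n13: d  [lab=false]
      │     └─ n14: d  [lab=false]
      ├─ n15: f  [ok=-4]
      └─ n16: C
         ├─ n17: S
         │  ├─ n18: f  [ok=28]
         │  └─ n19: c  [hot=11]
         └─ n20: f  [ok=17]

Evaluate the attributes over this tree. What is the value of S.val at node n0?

8

1. n1.hot = "wu"  [terminal]
2. n3.ok = false  [false]
3. n4.ok = false  [B₀.ok == true]
4. n5.env = "zr"  ["zr"]
5. n5.idx = 29  [29]
6. n6.hot = "km"  [terminal]
7. n7.sig = 5  [terminal]
8. n5.ok = 5  [C.idx - 24]
9. n5.key = 26  [a.sig + 21]
10. n9.hot = -2  [terminal]
11. n10.ok = -4  [terminal]
12. n11.lab = true  [terminal]
13. n8.ok = true  [true]
14. n8.live = 11  [f.ok + 15]
15. n13.lab = false  [terminal]
16. n14.lab = false  [terminal]
17. n12.idx = true  [d₁.lab == false]
18. n12.val = 28  [28]
19. n12.ok = false  [false]
20. n4.hot = 1  [A.live + C.ok - 15]
21. n4.cnt = "wy"  ["wy"]
22. n15.ok = -4  [terminal]
23. n16.env = "mw"  ["mw"]
24. n16.idx = 7  [B₁.hot + f.ok + 10]
25. n18.ok = 28  [terminal]
26. n19.hot = 11  [terminal]
27. n17.idx = false  [false]
28. n17.val = -7  [c.hot - 18]
29. n17.ok = true  [f.ok > 27]
30. n20.ok = 17  [terminal]
31. n16.ok = 7  [C.idx + S.val + 7]
32. n16.key = 18  [f.ok + 1]
33. n3.hot = -5  [C.key * -2 + 31]
34. n3.cnt = "pr"  ["pr"]
35. n2.ok = false  [B.hot > -5]
36. n2.live = 13  [B.hot + 18]
37. n0.idx = true  [A.live > 12]
38. n0.val = 8  [A.live - 5]
39. n0.ok = false  [A.ok == true]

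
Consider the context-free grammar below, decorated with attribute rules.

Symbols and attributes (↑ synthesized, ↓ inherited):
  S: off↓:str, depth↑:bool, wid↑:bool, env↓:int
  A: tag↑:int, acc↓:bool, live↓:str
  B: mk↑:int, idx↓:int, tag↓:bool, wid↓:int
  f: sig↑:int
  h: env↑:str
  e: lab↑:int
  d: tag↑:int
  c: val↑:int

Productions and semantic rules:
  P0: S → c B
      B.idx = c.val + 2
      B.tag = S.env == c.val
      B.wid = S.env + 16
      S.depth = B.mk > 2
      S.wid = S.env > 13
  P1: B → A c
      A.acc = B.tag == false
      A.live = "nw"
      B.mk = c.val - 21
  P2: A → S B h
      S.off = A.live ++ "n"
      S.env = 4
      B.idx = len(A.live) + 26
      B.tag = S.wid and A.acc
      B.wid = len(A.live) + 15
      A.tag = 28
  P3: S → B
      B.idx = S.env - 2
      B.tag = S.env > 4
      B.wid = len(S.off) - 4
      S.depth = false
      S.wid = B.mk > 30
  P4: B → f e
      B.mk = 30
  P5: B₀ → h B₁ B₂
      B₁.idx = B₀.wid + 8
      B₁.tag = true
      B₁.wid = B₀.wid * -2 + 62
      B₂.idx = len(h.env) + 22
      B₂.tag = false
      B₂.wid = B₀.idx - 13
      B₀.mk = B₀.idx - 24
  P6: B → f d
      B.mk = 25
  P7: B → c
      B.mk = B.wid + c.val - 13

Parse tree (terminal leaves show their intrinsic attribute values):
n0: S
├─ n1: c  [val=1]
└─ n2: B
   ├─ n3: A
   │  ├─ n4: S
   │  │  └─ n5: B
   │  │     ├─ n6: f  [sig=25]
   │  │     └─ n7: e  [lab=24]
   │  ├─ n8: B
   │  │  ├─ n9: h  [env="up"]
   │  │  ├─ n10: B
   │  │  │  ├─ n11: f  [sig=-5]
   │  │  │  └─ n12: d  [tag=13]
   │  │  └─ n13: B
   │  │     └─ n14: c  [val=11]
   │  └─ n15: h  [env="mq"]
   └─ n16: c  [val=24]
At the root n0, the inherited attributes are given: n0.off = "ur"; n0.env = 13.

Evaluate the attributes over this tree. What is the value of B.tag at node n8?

1. n0.off = "ur"  [given at root]
2. n0.env = 13  [given at root]
3. n1.val = 1  [terminal]
4. n2.idx = 3  [c.val + 2]
5. n2.tag = false  [S.env == c.val]
6. n2.wid = 29  [S.env + 16]
7. n3.acc = true  [B.tag == false]
8. n3.live = "nw"  ["nw"]
9. n4.off = "nwn"  [A.live ++ "n"]
10. n4.env = 4  [4]
11. n5.idx = 2  [S.env - 2]
12. n5.tag = false  [S.env > 4]
13. n5.wid = -1  [len(S.off) - 4]
14. n6.sig = 25  [terminal]
15. n7.lab = 24  [terminal]
16. n5.mk = 30  [30]
17. n4.depth = false  [false]
18. n4.wid = false  [B.mk > 30]
19. n8.idx = 28  [len(A.live) + 26]
20. n8.tag = false  [S.wid and A.acc]
21. n8.wid = 17  [len(A.live) + 15]
22. n9.env = "up"  [terminal]
23. n10.idx = 25  [B₀.wid + 8]
24. n10.tag = true  [true]
25. n10.wid = 28  [B₀.wid * -2 + 62]
26. n11.sig = -5  [terminal]
27. n12.tag = 13  [terminal]
28. n10.mk = 25  [25]
29. n13.idx = 24  [len(h.env) + 22]
30. n13.tag = false  [false]
31. n13.wid = 15  [B₀.idx - 13]
32. n14.val = 11  [terminal]
33. n13.mk = 13  [B.wid + c.val - 13]
34. n8.mk = 4  [B₀.idx - 24]
35. n15.env = "mq"  [terminal]
36. n3.tag = 28  [28]
37. n16.val = 24  [terminal]
38. n2.mk = 3  [c.val - 21]
39. n0.depth = true  [B.mk > 2]
40. n0.wid = false  [S.env > 13]

false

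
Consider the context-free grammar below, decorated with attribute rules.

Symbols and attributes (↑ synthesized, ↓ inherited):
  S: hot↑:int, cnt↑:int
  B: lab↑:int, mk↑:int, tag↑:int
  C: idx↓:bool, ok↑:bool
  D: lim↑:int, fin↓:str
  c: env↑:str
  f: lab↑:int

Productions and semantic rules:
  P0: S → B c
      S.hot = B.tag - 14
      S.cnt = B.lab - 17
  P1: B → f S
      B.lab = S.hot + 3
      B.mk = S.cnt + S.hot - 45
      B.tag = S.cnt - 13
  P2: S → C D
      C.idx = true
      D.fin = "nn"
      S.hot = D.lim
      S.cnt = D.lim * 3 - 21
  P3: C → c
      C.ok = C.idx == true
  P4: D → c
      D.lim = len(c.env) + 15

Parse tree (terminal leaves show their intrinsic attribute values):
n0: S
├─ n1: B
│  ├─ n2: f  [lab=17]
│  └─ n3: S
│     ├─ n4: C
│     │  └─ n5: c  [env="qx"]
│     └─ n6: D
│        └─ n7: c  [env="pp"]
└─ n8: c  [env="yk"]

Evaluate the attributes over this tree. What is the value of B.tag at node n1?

17

1. n2.lab = 17  [terminal]
2. n4.idx = true  [true]
3. n5.env = "qx"  [terminal]
4. n4.ok = true  [C.idx == true]
5. n6.fin = "nn"  ["nn"]
6. n7.env = "pp"  [terminal]
7. n6.lim = 17  [len(c.env) + 15]
8. n3.hot = 17  [D.lim]
9. n3.cnt = 30  [D.lim * 3 - 21]
10. n1.lab = 20  [S.hot + 3]
11. n1.mk = 2  [S.cnt + S.hot - 45]
12. n1.tag = 17  [S.cnt - 13]
13. n8.env = "yk"  [terminal]
14. n0.hot = 3  [B.tag - 14]
15. n0.cnt = 3  [B.lab - 17]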